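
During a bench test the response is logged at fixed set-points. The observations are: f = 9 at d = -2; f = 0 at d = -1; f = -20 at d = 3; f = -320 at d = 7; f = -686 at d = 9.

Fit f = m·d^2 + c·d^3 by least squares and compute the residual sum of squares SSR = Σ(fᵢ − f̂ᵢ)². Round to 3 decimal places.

SSR = 13.394

Sums needed: Σd^2·d^2 = 9060, Σd^2·d^3 = 76066, Σd^3·d^3 = 649884.
For Xᵀf: Σd^2·f = -71390, Σd^3·f = -610466.
So XᵀX·[m, c]ᵀ = Xᵀf: [[9060, 76066]; [76066, 649884]]·[m, c]ᵀ = [-71390, -610466]ᵀ.
Determinant 9060·649884 − 76066² = 101912684.
m = ((-71390)·649884 − 76066·(-610466))/101912684 = 10121999/25478171; c = (9060·(-610466) − 76066·(-71390))/101912684 = -25117555/25478171.
Residuals: -12124897/25478171, -35239554/25478171, 77512574/25478171, -33671306/25478171, 12790370/25478171; SSR = 341248547/25478171.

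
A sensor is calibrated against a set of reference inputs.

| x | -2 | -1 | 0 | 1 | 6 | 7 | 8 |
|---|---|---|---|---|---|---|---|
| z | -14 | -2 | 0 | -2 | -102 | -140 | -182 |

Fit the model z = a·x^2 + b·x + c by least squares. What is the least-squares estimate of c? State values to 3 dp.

c = 0.192

Setting ∂/∂a … = 0 gives: 7811·a + 1063·b + 155·c = -22240;  1063·a + 155·b + 19·c = -3020;  155·a + 19·b + 7·c = -442.
Inverting the 3×3 Gram matrix, [a, b, c]ᵀ = [-34661/11774, 8027/11774, 39/203]ᵀ.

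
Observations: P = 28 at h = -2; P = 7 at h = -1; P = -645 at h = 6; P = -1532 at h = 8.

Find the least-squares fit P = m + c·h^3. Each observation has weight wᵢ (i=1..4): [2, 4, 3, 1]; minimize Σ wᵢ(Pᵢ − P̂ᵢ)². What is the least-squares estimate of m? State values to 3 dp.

With design matrix M, MᵀWM = [[10, 1140]; [1140, 402244]] and MᵀWP = [-3383, -1202820]ᵀ.
Eliminating c: 402244·(row 1) − 1140·(row 2) gives 2722840·m = 402244·(-3383) − 1140·(-1202820) = 10423348, so m = 2605837/680710.
Then c = ((-1202820) − 1140·(2605837/680710))/402244 = -408579/136142.

m = 3.828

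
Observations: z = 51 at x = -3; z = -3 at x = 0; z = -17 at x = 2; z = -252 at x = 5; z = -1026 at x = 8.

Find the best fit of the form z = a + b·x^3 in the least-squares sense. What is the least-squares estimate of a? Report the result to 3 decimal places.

Setting ∂/∂a … = 0 gives: 5·a + 618·b = -1247;  618·a + 278562·b = -558325.
Δ = 5·278562 − 618² = 1010886.
a = ((-1247)·278562 − 618·(-558325))/1010886 = -386994/168481; b = (5·(-558325) − 618·(-1247))/1010886 = -2020979/1010886.

a = -2.297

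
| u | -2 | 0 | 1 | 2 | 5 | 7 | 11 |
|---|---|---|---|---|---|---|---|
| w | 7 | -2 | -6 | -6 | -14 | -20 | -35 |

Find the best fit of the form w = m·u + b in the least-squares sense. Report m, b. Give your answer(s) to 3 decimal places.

From the data, Σu·u = 204, Σu = 24, Σ1 = 7.
Moment sums: Σu·w = -627, Σw = -76.
So MᵀM·[m, b]ᵀ = Mᵀw: [[204, 24]; [24, 7]]·[m, b]ᵀ = [-627, -76]ᵀ.
Determinant 204·7 − 24² = 852.
m = ((-627)·7 − 24·(-76))/852 = -855/284; b = (204·(-76) − 24·(-627))/852 = -38/71.

m = -3.011, b = -0.535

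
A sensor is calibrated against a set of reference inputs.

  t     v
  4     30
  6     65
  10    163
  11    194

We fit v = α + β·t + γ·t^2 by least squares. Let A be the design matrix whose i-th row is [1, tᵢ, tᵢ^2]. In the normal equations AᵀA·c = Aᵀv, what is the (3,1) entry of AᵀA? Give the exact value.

273

Row 3 ↔ basis t^2, column 1 ↔ basis 1, so (AᵀA)_{3,1} = Σᵢ t^2 = (16)·(1) + (36)·(1) + (100)·(1) + (121)·(1) = 273.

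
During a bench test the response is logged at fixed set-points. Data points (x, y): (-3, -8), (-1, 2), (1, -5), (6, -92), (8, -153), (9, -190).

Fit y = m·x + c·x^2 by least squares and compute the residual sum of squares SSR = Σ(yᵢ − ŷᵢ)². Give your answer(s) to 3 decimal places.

SSR = 1.243

Normal-equation sums: Σx·x = 192, Σx·x^2 = 1430, Σx^2·x^2 = 12036.
For Mᵀy: Σx·y = -3469, Σx^2·y = -28569.
Eliminating c: 12036·(row 1) − 1430·(row 2) gives 266012·m = 12036·(-3469) − 1430·(-28569) = -899214, so m = -6159/1822.
Then c = ((-28569) − 1430·(-6159/1822))/12036 = -3593/1822.
Residuals: -358/911, 539/911, 321/911, -661/911, 229/911, 142/911; SSR = 1132/911.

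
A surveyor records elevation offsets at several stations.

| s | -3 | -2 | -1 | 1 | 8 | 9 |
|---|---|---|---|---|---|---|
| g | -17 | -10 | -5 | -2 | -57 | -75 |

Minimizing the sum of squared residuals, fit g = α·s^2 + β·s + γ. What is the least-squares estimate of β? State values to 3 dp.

The normal equations are: 10756·α + 1206·β + 160·γ = -9923;  1206·α + 160·β + 12·γ = -1057;  160·α + 12·β + 6·γ = -166.
(Σs^2·s^2 = 10756, Σs^2·s = 1206, Σs^2 = 160, Σs·s = 160, Σs = 12, Σ1 = 6, Σs^2·g = -9923, Σs·g = -1057, Σg = -166.)
Inverting the 3×3 Gram matrix, [α, β, γ]ᵀ = [-157727/146330, 247477/146330, -168682/73165]ᵀ.

β = 1.691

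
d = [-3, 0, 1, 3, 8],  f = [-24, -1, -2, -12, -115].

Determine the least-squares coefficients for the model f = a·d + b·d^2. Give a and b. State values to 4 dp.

a = 1.8759, b = -2.0306

Sums needed: Σd·d = 83, Σd·d^2 = 513, Σd^2·d^2 = 4259.
Right-hand side: Σd·f = -886, Σd^2·f = -7686.
AᵀA·[a, b]ᵀ = Aᵀf becomes [[83, 513]; [513, 4259]]·[a, b]ᵀ = [-886, -7686]ᵀ.
Eliminating b: 4259·(row 1) − 513·(row 2) gives 90328·a = 4259·(-886) − 513·(-7686) = 169444, so a = 42361/22582.
Then b = ((-7686) − 513·(42361/22582))/4259 = -45855/22582.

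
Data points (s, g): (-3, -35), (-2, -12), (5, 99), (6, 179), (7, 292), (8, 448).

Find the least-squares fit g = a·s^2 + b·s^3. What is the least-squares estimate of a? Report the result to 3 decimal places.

a = -1.020

The normal system XᵀX·[a, b]ᵀ = Xᵀg is [[8515, 60201]; [60201, 442867]]·[a, b]ᵀ = [51536, 381612]ᵀ.
Determinant 8515·442867 − 60201² = 146852104.
a = (51536·442867 − 60201·381612)/146852104 = -37457575/36713026; b = (8515·381612 − 60201·51536)/146852104 = 36726861/36713026.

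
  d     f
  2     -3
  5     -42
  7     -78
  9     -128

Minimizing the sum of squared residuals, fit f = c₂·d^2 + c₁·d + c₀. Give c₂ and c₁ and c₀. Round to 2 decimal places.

The normal system AᵀA·[c₂, c₁, c₀]ᵀ = Aᵀf is [[9603, 1205, 159]; [1205, 159, 23]; [159, 23, 4]]·[c₂, c₁, c₀]ᵀ = [-15252, -1914, -251]ᵀ.
Row-reducing yields c₂ = -4229/3278, c₁ = -11721/3278, c₀ = 14902/1639.

c₂ = -1.29, c₁ = -3.58, c₀ = 9.09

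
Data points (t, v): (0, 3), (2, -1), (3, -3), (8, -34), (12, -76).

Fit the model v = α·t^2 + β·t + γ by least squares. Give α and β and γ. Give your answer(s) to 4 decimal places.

The normal equations are: 24929·α + 2275·β + 221·γ = -13151;  2275·α + 221·β + 25·γ = -1195;  221·α + 25·β + 5·γ = -111.
Row-reducing yields α = -17792/36057, β = -23540/36057, γ = 34547/12019.

α = -0.4934, β = -0.6529, γ = 2.8744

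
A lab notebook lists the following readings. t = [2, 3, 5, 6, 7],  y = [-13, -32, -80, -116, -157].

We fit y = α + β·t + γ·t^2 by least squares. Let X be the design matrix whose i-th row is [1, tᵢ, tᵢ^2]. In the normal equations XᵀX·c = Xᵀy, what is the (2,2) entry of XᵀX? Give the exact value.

Row 2 ↔ basis t, column 2 ↔ basis t, so (XᵀX)_{2,2} = Σᵢ (t)·(t) = (2)·(2) + (3)·(3) + (5)·(5) + (6)·(6) + (7)·(7) = 123.

123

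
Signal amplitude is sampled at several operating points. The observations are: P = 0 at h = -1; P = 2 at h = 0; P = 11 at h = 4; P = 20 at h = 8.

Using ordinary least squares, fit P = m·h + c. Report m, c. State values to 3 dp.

m = 2.232, c = 2.113

Compute the Gram sums: Σh·h = 81, Σh = 11, Σ1 = 4.
Right-hand side: Σh·P = 204, ΣP = 33.
Normal equations: [[81, 11]; [11, 4]]·[m, c]ᵀ = [204, 33]ᵀ.
Determinant 81·4 − 11² = 203.
m = (204·4 − 11·33)/203 = 453/203; c = (81·33 − 11·204)/203 = 429/203.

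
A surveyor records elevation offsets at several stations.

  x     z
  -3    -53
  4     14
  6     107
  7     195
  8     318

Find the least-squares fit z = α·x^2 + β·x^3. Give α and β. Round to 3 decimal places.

Entries of MᵀM: Σx^2·x^2 = 8130, Σx^2·x^3 = 58132, Σx^3·x^3 = 431274.
And Σx^2·z = 33506, Σx^3·z = 255140.
Normal equations: [[8130, 58132]; [58132, 431274]]·[α, β]ᵀ = [33506, 255140]ᵀ.
Determinant 8130·431274 − 58132² = 126928196.
α = (33506·431274 − 58132·255140)/126928196 = -95382959/31732049; β = (8130·255140 − 58132·33506)/126928196 = 31629352/31732049.

α = -3.006, β = 0.997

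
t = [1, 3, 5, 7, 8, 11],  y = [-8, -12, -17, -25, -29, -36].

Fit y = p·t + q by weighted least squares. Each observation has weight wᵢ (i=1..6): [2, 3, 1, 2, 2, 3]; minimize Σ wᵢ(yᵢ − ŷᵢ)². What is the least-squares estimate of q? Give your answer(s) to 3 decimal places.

Sums needed: Σwᵢ·t·t = 643, Σwᵢ·t = 79, Σwᵢ·1 = 13.
Moment sums: Σwᵢ·t·y = -2211, Σwᵢ·y = -285.
Δ = 643·13 − 79² = 2118.
p = ((-2211)·13 − 79·(-285))/2118 = -1038/353; q = (643·(-285) − 79·(-2211))/2118 = -1431/353.

q = -4.054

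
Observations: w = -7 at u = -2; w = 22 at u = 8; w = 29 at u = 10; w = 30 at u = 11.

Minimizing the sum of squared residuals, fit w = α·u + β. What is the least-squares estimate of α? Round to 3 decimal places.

α = 2.909

Setting ∂/∂α … = 0 gives: 289·α + 27·β = 810;  27·α + 4·β = 74.
Δ = 289·4 − 27² = 427.
α = (810·4 − 27·74)/427 = 1242/427; β = (289·74 − 27·810)/427 = -484/427.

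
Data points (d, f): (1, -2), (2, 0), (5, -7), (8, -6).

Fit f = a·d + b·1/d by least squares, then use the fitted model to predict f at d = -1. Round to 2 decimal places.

f̂ = 1.35

Entries of AᵀA: Σd·d = 94, Σd·1/d = 4, Σ1/d·1/d = 2089/1600.
Right-hand side: Σd·f = -85, Σ1/d·f = -83/20.
Determinant 94·(2089/1600) − 4² = 85383/800.
a = ((-85)·(2089/1600) − 4·(-83/20))/(85383/800) = -50335/56922; b = (94·(-83/20) − 4·(-85))/(85383/800) = -13360/28461.
At d = -1: f̂ = (-50335/56922)·(-1) + (-13360/28461)·(-1) = 25685/18974.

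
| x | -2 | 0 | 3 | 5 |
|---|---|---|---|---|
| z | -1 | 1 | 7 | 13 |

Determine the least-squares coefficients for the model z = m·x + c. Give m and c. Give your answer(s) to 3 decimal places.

m = 2.000, c = 2.000

From the data, Σx·x = 38, Σx = 6, Σ1 = 4.
And Σx·z = 88, Σz = 20.
So AᵀA·[m, c]ᵀ = Aᵀz: [[38, 6]; [6, 4]]·[m, c]ᵀ = [88, 20]ᵀ.
Eliminating c: 4·(row 1) − 6·(row 2) gives 116·m = 4·88 − 6·20 = 232, so m = 2.
Then c = (20 − 6·2)/4 = 2.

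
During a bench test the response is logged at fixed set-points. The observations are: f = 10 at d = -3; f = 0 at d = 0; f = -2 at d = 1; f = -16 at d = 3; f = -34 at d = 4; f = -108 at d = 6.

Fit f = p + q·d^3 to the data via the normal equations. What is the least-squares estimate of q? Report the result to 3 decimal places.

From the data, Σ1 = 6, Σd^3 = 281, Σd^3·d^3 = 52211.
And Σf = -150, Σd^3·f = -26208.
So MᵀM·[p, q]ᵀ = Mᵀf: [[6, 281]; [281, 52211]]·[p, q]ᵀ = [-150, -26208]ᵀ.
Δ = 6·52211 − 281² = 234305.
p = ((-150)·52211 − 281·(-26208))/234305 = -467202/234305; q = (6·(-26208) − 281·(-150))/234305 = -115098/234305.

q = -0.491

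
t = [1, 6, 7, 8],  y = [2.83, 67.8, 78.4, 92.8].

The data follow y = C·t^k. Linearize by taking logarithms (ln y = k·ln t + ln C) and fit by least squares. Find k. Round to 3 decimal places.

With ln yᵢ as the transformed response and ln tᵢ as the regressor:
Σln t = 5.8171, Σ(ln t)² = 11.3210, Σln y = 14.1491, Σln t·ln y = 25.4636.
Equations: 11.3210·k + 5.8171·ln C = 25.4636;  5.8171·k + 4·ln C = 14.1491.
Slope k = (n·Σln t·ln y − Σln t·Σln y)/(n·Σ(ln t)² − (Σln t)²) = (4·25.4636 − 5.8171·14.1491)/11.4454 = 1.70788; ln C = (Σln y − k·Σln t)/n = 1.05354.

k = 1.708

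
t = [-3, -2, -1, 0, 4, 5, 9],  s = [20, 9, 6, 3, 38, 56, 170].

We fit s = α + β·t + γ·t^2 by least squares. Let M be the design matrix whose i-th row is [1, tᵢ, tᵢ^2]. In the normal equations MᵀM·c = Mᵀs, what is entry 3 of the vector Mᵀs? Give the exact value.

Entry 3 ↔ basis t^2, so (Mᵀs)_{3} = Σᵢ (t^2)·sᵢ = (9)·(20) + (4)·(9) + (1)·(6) + (0)·(3) + (16)·(38) + (25)·(56) + (81)·(170) = 16000.

16000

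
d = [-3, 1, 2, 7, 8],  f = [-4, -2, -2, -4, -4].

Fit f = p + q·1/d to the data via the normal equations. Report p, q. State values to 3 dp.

p = -3.739, q = 1.879

With design matrix M, MᵀM = [[5, 241/168]; [241/168, 39433/28224]] and Mᵀf = [-16, -115/42]ᵀ.
Determinant 5·(39433/28224) − (241/168)² = 34771/7056.
p = ((-16)·(39433/28224) − (241/168)·(-115/42))/(34771/7056) = -130017/34771; q = (5·(-115/42) − (241/168)·(-16))/(34771/7056) = 65352/34771.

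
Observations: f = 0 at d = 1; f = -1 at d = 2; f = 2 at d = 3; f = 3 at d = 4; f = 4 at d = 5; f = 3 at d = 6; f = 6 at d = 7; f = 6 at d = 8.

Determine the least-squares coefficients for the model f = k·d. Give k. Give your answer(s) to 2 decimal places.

Entries of XᵀX: Σd·d = 204.
For Xᵀf: Σd·f = 144.
k = 144/204 = 0.705882.

k = 0.71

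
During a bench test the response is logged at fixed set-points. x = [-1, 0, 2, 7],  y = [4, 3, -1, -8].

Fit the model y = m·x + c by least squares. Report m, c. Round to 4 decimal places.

Compute the Gram sums: Σx·x = 54, Σx = 8, Σ1 = 4.
Right-hand side: Σx·y = -62, Σy = -2.
Normal equations: [[54, 8]; [8, 4]]·[m, c]ᵀ = [-62, -2]ᵀ.
Eliminating c: 4·(row 1) − 8·(row 2) gives 152·m = 4·(-62) − 8·(-2) = -232, so m = -29/19.
Then c = ((-2) − 8·(-29/19))/4 = 97/38.

m = -1.5263, c = 2.5526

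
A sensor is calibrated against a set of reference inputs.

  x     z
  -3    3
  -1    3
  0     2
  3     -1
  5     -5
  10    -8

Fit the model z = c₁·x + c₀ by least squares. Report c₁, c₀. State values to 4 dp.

With design matrix A, AᵀA = [[144, 14]; [14, 6]] and Aᵀz = [-120, -6]ᵀ.
Δ = 144·6 − 14² = 668.
c₁ = ((-120)·6 − 14·(-6))/668 = -159/167; c₀ = (144·(-6) − 14·(-120))/668 = 204/167.

c₁ = -0.9521, c₀ = 1.2216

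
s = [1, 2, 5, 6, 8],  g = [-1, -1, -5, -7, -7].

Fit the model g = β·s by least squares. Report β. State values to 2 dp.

β = -0.97

The normal system MᵀM·[β]ᵀ = Mᵀg is [[130]]·[β]ᵀ = [-126]ᵀ.
Hence β = -126 / 130 ≈ -0.969231.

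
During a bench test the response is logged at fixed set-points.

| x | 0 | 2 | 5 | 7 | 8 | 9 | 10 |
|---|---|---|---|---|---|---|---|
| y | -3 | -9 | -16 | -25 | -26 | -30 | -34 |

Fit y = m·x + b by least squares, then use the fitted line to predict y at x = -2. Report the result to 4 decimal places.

ŷ = 3.6034

Normal-equation sums: Σx·x = 323, Σx = 41, Σ1 = 7.
Right-hand side: Σx·y = -1091, Σy = -143.
MᵀM·[m, b]ᵀ = Mᵀy becomes [[323, 41]; [41, 7]]·[m, b]ᵀ = [-1091, -143]ᵀ.
Determinant 323·7 − 41² = 580.
m = ((-1091)·7 − 41·(-143))/580 = -887/290; b = (323·(-143) − 41·(-1091))/580 = -729/290.
At x = -2: ŷ = (-887/290)·(-2) + (-729/290)·(1) = 209/58.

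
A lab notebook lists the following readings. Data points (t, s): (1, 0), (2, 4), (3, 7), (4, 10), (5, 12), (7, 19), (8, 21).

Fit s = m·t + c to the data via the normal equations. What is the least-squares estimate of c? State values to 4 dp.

Forming MᵀM = [[168, 30]; [30, 7]] and Mᵀs = [430, 73]ᵀ gives MᵀM·[m, c]ᵀ = Mᵀs.
Eliminating c: 7·(row 1) − 30·(row 2) gives 276·m = 7·430 − 30·73 = 820, so m = 205/69.
Then c = (73 − 30·(205/69))/7 = -53/23.

c = -2.3043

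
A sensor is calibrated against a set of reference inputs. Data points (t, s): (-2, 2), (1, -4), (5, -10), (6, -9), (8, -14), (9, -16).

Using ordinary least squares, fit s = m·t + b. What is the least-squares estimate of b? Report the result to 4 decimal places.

b = -1.5363

Compute the Gram sums: Σt·t = 211, Σt = 27, Σ1 = 6.
Moment sums: Σt·s = -368, Σs = -51.
Normal equations: [[211, 27]; [27, 6]]·[m, b]ᵀ = [-368, -51]ᵀ.
Eliminating b: 6·(row 1) − 27·(row 2) gives 537·m = 6·(-368) − 27·(-51) = -831, so m = -277/179.
Then b = ((-51) − 27·(-277/179))/6 = -275/179.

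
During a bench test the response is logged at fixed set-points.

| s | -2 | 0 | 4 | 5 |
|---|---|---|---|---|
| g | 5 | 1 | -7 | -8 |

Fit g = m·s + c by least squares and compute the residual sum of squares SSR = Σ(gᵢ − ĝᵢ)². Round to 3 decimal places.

From the data, Σs·s = 45, Σs = 7, Σ1 = 4.
Right-hand side: Σs·g = -78, Σg = -9.
det = 45·4 − 7² = 131.
m = ((-78)·4 − 7·(-9))/131 = -249/131; c = (45·(-9) − 7·(-78))/131 = 141/131.
Residuals: 16/131, -10/131, -62/131, 56/131; SSR = 56/131.

SSR = 0.427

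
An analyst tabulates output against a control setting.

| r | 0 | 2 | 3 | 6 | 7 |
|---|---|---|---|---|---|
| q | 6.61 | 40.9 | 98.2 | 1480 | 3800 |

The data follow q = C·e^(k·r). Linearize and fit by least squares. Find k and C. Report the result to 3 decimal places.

k = 0.905, C = 6.598

With ln qᵢ as the transformed response and rᵢ as the regressor:
Σr = 18.0000, Σ(r)² = 98.0000, Σln q = 25.7293, Σr·ln q = 122.6814.
Equations: 98.0000·k + 18.0000·ln C = 122.6814;  18.0000·k + 5·ln C = 25.7293.
Δ = 98.0000·5 − (18.0000)² = 166.0000; k = (122.6814·5 − 18.0000·25.7293)/166.0000 = 0.90530, ln C = (98.0000·25.7293 − 18.0000·122.6814)/166.0000 = 1.88677, so C = exp(1.88677) = 6.59805.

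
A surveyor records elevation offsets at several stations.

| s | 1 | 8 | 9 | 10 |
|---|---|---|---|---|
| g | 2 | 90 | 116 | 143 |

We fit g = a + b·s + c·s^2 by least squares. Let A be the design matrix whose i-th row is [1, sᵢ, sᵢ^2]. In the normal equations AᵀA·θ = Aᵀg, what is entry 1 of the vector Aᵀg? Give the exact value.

351

Entry 1 ↔ basis 1, so (Aᵀg)_{1} = Σᵢ gᵢ = (1)·(2) + (1)·(90) + (1)·(116) + (1)·(143) = 351.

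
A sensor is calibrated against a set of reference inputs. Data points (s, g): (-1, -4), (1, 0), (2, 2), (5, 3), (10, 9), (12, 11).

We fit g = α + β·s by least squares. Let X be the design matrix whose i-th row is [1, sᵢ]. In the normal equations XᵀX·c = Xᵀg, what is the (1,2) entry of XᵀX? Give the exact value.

Row 1 ↔ basis 1, column 2 ↔ basis s, so (XᵀX)_{1,2} = Σᵢ s = (1)·(-1) + (1)·(1) + (1)·(2) + (1)·(5) + (1)·(10) + (1)·(12) = 29.

29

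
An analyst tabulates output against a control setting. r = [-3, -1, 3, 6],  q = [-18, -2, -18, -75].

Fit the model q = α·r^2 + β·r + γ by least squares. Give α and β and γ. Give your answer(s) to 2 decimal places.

α = -2.09, β = -0.02, γ = 0.52

Compute the Gram sums: Σr^2·r^2 = 1459, Σr^2·r = 215, Σr^2 = 55, Σr·r = 55, Σr = 5, Σ1 = 4.
For Xᵀq: Σr^2·q = -3026, Σr·q = -448, Σq = -113.
XᵀX·[α, β, γ]ᵀ = Xᵀq becomes [[1459, 215, 55]; [215, 55, 5]; [55, 5, 4]]·[α, β, γ]ᵀ = [-3026, -448, -113]ᵀ.
Row-reducing yields α = -23/11, β = -14/715, γ = 75/143.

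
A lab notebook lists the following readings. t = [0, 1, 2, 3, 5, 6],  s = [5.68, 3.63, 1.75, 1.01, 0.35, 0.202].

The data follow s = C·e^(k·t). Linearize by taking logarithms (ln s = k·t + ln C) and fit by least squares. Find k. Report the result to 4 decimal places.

With ln sᵢ as the transformed response and tᵢ as the regressor:
Σt = 17.0000, Σ(t)² = 75.0000, Σln s = 0.9464, Σt·ln s = -12.4077.
Equations: 75.0000·k + 17.0000·ln C = -12.4077;  17.0000·k + 6·ln C = 0.9464.
Slope k = (n·Σt·ln s − Σt·Σln s)/(n·Σ(t)² − (Σt)²) = (6·-12.4077 − 17.0000·0.9464)/161.0000 = -0.56233; ln C = (Σln s − k·Σt)/n = 1.75102.

k = -0.5623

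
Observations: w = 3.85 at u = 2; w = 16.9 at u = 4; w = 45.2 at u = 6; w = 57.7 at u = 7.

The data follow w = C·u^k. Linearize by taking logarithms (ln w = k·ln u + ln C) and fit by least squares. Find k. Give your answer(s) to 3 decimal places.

k = 2.194

Linearized form: ln w = k·ln u + ln C. From the 4 transformed points,
XᵀX = [[9.3992, 5.8171]; [5.8171, 4]], rhs = [19.5736, 12.0417]ᵀ  (here Σln u = 5.8171, Σ(ln u)² = 9.3992, Σln w = 12.0417, Σln u·ln w = 19.5736).
Δ = 9.3992·4 − (5.8171)² = 3.7582; k = (19.5736·4 − 5.8171·12.0417)/3.7582 = 2.19427, ln C = (9.3992·12.0417 − 5.8171·19.5736)/3.7582 = -0.18064.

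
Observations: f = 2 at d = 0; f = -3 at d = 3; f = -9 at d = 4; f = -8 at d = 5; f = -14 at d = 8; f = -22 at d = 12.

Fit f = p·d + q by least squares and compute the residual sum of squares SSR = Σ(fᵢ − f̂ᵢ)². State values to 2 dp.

Entries of AᵀA: Σd·d = 258, Σd = 32, Σ1 = 6.
And Σd·f = -461, Σf = -54.
AᵀA·[p, q]ᵀ = Aᵀf becomes [[258, 32]; [32, 6]]·[p, q]ᵀ = [-461, -54]ᵀ.
Eliminating q: 6·(row 1) − 32·(row 2) gives 524·p = 6·(-461) − 32·(-54) = -1038, so p = -519/262.
Then q = ((-54) − 32·(-519/262))/6 = 205/131.
Residuals: 57/131, 361/262, -346/131, 89/262, 37/131, 27/131; SSR = 2437/262.

SSR = 9.30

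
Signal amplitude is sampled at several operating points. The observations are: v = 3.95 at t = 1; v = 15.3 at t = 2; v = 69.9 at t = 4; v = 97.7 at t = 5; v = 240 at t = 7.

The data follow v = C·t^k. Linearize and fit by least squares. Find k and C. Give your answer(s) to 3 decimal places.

With ln vᵢ as the transformed response and ln tᵢ as the regressor:
AᵀA = [[8.7791, 5.6348]; [5.6348, 5]], rhs = [25.8176, 18.4112]ᵀ  (here Σln t = 5.6348, Σ(ln t)² = 8.7791, Σln v = 18.4112, Σln t·ln v = 25.8176).
Solving (det = 12.1448): k = 2.08690, ln C = 1.33038, so C = exp(1.33038) = 3.78249.

k = 2.087, C = 3.782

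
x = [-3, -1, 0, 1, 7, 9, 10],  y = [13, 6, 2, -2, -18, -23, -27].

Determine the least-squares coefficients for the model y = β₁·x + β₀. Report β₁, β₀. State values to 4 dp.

The normal equations are: 241·β₁ + 23·β₀ = -650;  23·β₁ + 7·β₀ = -49.
Eliminating β₀: 7·(row 1) − 23·(row 2) gives 1158·β₁ = 7·(-650) − 23·(-49) = -3423, so β₁ = -1141/386.
Then β₀ = ((-49) − 23·(-1141/386))/7 = 1047/386.

β₁ = -2.9560, β₀ = 2.7124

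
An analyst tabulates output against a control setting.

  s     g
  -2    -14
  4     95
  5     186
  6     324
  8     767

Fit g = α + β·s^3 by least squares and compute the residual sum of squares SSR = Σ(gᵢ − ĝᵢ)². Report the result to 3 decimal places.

Normal-equation sums: Σ1 = 5, Σs^3 = 909, Σs^3·s^3 = 328585.
Moment sums: Σg = 1358, Σs^3·g = 492130.
Eliminating β: 328585·(row 1) − 909·(row 2) gives 816644·α = 328585·1358 − 909·492130 = -1127740, so α = -281935/204161.
Then β = (492130 − 909·(-281935/204161))/328585 = 306557/204161.
Residuals: -123863/204161, 57582/204161, -63744/204161, 213787/204161, -83762/204161; SSR = 369522/204161.

SSR = 1.810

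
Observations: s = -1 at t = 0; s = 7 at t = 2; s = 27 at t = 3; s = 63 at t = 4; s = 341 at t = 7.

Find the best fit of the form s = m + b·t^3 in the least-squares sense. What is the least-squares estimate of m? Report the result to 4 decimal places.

m = -0.6653

Forming MᵀM = [[5, 442]; [442, 122538]] and Mᵀs = [437, 121780]ᵀ gives MᵀM·[m, b]ᵀ = Mᵀs.
Δ = 5·122538 − 442² = 417326.
m = (437·122538 − 442·121780)/417326 = -10679/16051; b = (5·121780 − 442·437)/417326 = 207873/208663.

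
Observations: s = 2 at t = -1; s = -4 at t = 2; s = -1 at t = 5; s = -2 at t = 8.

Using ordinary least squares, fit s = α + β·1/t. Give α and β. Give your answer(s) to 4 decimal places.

Compute the Gram sums: Σ1 = 4, Σ1/t = -7/40, Σ1/t·1/t = 2089/1600.
For Aᵀs: Σs = -5, Σ1/t·s = -89/20.
AᵀA·[α, β]ᵀ = Aᵀs becomes [[4, -7/40]; [-7/40, 2089/1600]]·[α, β]ᵀ = [-5, -89/20]ᵀ.
Determinant 4·(2089/1600) − (-7/40)² = 8307/1600.
α = ((-5)·(2089/1600) − (-7/40)·(-89/20))/(8307/1600) = -1299/923; β = (4·(-89/20) − (-7/40)·(-5))/(8307/1600) = -3320/923.

α = -1.4074, β = -3.5970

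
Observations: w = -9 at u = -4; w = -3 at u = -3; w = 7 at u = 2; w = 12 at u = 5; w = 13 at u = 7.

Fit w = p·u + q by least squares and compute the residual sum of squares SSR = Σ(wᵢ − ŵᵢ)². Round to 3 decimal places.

SSR = 16.592

AᵀA·[p, q]ᵀ = Aᵀw reads: 103·p + 7·q = 210;  7·p + 5·q = 20.
Δ = 103·5 − 7² = 466.
p = (210·5 − 7·20)/466 = 455/233; q = (103·20 − 7·210)/466 = 295/233.
Residuals: -572/233, 371/233, 426/233, 226/233, -451/233; SSR = 3866/233.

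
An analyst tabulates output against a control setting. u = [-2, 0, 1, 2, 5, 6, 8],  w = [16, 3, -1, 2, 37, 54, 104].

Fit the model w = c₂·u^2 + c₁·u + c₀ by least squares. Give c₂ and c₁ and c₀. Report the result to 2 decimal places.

Normal-equation sums: Σu^2·u^2 = 6050, Σu^2·u = 854, Σu^2 = 134, Σu·u = 134, Σu = 20, Σ1 = 7.
For Xᵀw: Σu^2·w = 9596, Σu·w = 1312, Σw = 215.
Row-reducing yields c₂ = 161833/80256, c₁ = -263485/80256, c₀ = 19979/13376.

c₂ = 2.02, c₁ = -3.28, c₀ = 1.49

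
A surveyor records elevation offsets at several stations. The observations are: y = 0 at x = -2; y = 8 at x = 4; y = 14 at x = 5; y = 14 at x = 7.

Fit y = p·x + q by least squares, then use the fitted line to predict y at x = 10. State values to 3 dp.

The normal equations are: 94·p + 14·q = 200;  14·p + 4·q = 36.
(Σx·x = 94, Σx = 14, Σ1 = 4, Σx·y = 200, Σy = 36.)
Eliminating q: 4·(row 1) − 14·(row 2) gives 180·p = 4·200 − 14·36 = 296, so p = 74/45.
Then q = (36 − 14·(74/45))/4 = 146/45.
At x = 10: ŷ = (74/45)·(10) + (146/45)·(1) = 886/45.

ŷ = 19.689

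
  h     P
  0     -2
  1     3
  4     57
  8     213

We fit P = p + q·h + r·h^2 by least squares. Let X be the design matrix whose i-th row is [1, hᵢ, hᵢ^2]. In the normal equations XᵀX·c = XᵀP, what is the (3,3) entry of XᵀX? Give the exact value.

4353

Row 3 ↔ basis h^2, column 3 ↔ basis h^2, so (XᵀX)_{3,3} = Σᵢ (h^2)·(h^2) = (0)·(0) + (1)·(1) + (16)·(16) + (64)·(64) = 4353.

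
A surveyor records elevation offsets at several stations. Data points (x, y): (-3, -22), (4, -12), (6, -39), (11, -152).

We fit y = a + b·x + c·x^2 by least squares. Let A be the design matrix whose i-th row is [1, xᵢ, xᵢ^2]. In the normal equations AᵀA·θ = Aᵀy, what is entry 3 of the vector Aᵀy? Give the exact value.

Entry 3 ↔ basis x^2, so (Aᵀy)_{3} = Σᵢ (x^2)·yᵢ = (9)·(-22) + (16)·(-12) + (36)·(-39) + (121)·(-152) = -20186.

-20186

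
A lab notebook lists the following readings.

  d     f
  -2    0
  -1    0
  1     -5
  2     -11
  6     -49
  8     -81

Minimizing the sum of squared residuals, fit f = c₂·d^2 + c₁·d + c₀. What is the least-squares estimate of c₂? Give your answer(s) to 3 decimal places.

c₂ = -0.914

Sums needed: Σd^2·d^2 = 5426, Σd^2·d = 728, Σd^2 = 110, Σd·d = 110, Σd = 14, Σ1 = 6.
And Σd^2·f = -6997, Σd·f = -969, Σf = -146.
AᵀA·[c₂, c₁, c₀]ᵀ = Aᵀf becomes [[5426, 728, 110]; [728, 110, 14]; [110, 14, 6]]·[c₂, c₁, c₀]ᵀ = [-6997, -969, -146]ᵀ.
Inverting the 3×3 Gram matrix, [c₂, c₁, c₀]ᵀ = [-56927/62250, -158821/62250, -16751/10375]ᵀ.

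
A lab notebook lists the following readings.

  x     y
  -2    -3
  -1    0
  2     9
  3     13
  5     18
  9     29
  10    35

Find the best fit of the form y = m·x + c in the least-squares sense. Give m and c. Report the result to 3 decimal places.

Setting ∂/∂m … = 0 gives: 224·m + 26·c = 764;  26·m + 7·c = 101.
Δ = 224·7 − 26² = 892.
m = (764·7 − 26·101)/892 = 1361/446; c = (224·101 − 26·764)/892 = 690/223.

m = 3.052, c = 3.094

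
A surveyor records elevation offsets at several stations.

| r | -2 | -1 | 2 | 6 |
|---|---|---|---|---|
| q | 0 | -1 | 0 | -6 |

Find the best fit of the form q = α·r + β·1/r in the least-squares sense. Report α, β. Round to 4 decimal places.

Forming MᵀM = [[45, 4]; [4, 55/36]] and Mᵀq = [-35, 0]ᵀ gives MᵀM·[α, β]ᵀ = Mᵀq.
det = 45·(55/36) − 4² = 211/4.
α = ((-35)·(55/36) − 4·0)/(211/4) = -1925/1899; β = (45·0 − 4·(-35))/(211/4) = 560/211.

α = -1.0137, β = 2.6540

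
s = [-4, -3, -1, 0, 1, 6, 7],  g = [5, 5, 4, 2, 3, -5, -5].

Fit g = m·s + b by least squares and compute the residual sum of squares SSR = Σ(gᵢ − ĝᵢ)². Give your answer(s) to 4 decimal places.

Normal-equation sums: Σs·s = 112, Σs = 6, Σ1 = 7.
For Mᵀg: Σs·g = -101, Σg = 9.
So MᵀM·[m, b]ᵀ = Mᵀg: [[112, 6]; [6, 7]]·[m, b]ᵀ = [-101, 9]ᵀ.
Δ = 112·7 − 6² = 748.
m = ((-101)·7 − 6·9)/748 = -761/748; b = (112·9 − 6·(-101))/748 = 807/374.
Residuals: -27/22, -157/748, 617/748, -59/374, 1391/748, -197/187, -27/748; SSR = 5105/748.

SSR = 6.8249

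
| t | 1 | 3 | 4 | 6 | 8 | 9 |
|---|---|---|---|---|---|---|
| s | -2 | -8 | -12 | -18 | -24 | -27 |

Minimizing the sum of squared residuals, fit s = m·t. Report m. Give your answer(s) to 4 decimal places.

m = -2.9807

Setting ∂/∂m … = 0 gives: 207·m = -617.
(Σt·t = 207, Σt·s = -617.)
m = (-617)/207 = -2.98068.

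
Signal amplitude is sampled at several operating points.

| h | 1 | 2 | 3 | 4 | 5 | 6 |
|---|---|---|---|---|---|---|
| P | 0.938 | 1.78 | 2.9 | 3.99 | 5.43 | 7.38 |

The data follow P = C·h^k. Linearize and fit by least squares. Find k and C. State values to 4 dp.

k = 1.1378, C = 0.8702

Taking logs, ln P = k·ln h + ln C, so regress ln P on ln h.
Sums: Σln h = 6.5793, Σ(ln h)² = 9.4099, Σln P = 6.6518, Σln h·ln P = 9.7921.
Normal system: [[9.4099, 6.5793]; [6.5793, 6]]·[k, ln C]ᵀ = [9.7921, 6.6518]ᵀ.
Δ = 9.4099·6 − (6.5793)² = 13.1729; k = (9.7921·6 − 6.5793·6.6518)/13.1729 = 1.13784, ln C = (9.4099·6.6518 − 6.5793·9.7921)/13.1729 = -0.13906, so C = exp(-0.13906) = 0.87018.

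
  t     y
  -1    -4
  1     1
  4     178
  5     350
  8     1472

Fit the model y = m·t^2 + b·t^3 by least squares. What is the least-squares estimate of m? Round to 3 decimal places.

Sums needed: Σt^2·t^2 = 4979, Σt^2·t^3 = 36917, Σt^3·t^3 = 281867.
Right-hand side: Σt^2·y = 105803, Σt^3·y = 808811.
So AᵀA·[m, b]ᵀ = Aᵀy: [[4979, 36917]; [36917, 281867]]·[m, b]ᵀ = [105803, 808811]ᵀ.
det = 4979·281867 − 36917² = 40550904.
m = (105803·281867 − 36917·808811)/40550904 = -6083581/6758484; b = (4979·808811 − 36917·105803)/40550904 = 20190103/6758484.

m = -0.900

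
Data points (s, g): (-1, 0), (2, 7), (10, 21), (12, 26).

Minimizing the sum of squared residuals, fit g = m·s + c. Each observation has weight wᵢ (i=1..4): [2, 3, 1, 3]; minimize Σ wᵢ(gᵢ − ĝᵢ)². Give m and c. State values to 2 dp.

m = 1.94, c = 2.54

Entries of AᵀWA: Σwᵢ·s·s = 546, Σwᵢ·s = 50, Σwᵢ·1 = 9.
Right-hand side: Σwᵢ·s·g = 1188, Σwᵢ·g = 120.
Δ = 546·9 − 50² = 2414.
m = (1188·9 − 50·120)/2414 = 138/71; c = (546·120 − 50·1188)/2414 = 180/71.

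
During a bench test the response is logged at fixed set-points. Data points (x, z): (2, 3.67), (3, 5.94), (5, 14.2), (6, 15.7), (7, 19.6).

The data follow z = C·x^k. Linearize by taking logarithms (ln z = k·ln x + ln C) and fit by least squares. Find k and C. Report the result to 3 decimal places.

Taking logs, ln z = k·ln x + ln C, so regress ln z on ln x.
Σln x = 7.1389, Σ(ln x)² = 11.2747, Σln z = 11.4643, Σln x·ln z = 17.8529.
Equations: 11.2747·k + 7.1389·ln C = 17.8529;  7.1389·k + 5·ln C = 11.4643.
Solving (det = 5.4099): k = 1.37193, ln C = 0.33405, so C = exp(0.33405) = 1.39662.

k = 1.372, C = 1.397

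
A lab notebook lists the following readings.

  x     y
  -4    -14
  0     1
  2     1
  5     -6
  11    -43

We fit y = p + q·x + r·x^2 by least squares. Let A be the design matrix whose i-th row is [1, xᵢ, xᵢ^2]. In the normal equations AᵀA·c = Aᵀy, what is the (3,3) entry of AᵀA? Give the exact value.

15538

Row 3 ↔ basis x^2, column 3 ↔ basis x^2, so (AᵀA)_{3,3} = Σᵢ (x^2)·(x^2) = (16)·(16) + (0)·(0) + (4)·(4) + (25)·(25) + (121)·(121) = 15538.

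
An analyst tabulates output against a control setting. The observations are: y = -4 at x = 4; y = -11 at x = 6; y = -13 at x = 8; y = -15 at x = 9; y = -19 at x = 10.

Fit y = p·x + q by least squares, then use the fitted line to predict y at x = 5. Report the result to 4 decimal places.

Normal-equation sums: Σx·x = 297, Σx = 37, Σ1 = 5.
And Σx·y = -511, Σy = -62.
Eliminating q: 5·(row 1) − 37·(row 2) gives 116·p = 5·(-511) − 37·(-62) = -261, so p = -9/4.
Then q = ((-62) − 37·(-9/4))/5 = 17/4.
At x = 5: ŷ = (-9/4)·(5) + (17/4)·(1) = -7.

ŷ = -7.0000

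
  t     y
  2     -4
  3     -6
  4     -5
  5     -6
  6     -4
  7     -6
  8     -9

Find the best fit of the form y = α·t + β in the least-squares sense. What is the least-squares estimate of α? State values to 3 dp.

Compute the Gram sums: Σt·t = 203, Σt = 35, Σ1 = 7.
And Σt·y = -214, Σy = -40.
MᵀM·[α, β]ᵀ = Mᵀy becomes [[203, 35]; [35, 7]]·[α, β]ᵀ = [-214, -40]ᵀ.
Eliminating β: 7·(row 1) − 35·(row 2) gives 196·α = 7·(-214) − 35·(-40) = -98, so α = -1/2.
Then β = ((-40) − 35·(-1/2))/7 = -45/14.

α = -0.500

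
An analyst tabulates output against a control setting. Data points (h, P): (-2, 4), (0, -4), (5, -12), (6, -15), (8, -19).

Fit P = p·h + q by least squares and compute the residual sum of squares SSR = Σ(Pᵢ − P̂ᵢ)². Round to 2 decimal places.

SSR = 7.44

Forming AᵀA = [[129, 17]; [17, 5]] and AᵀP = [-310, -46]ᵀ gives AᵀA·[p, q]ᵀ = AᵀP.
Determinant 129·5 − 17² = 356.
p = ((-310)·5 − 17·(-46))/356 = -192/89; q = (129·(-46) − 17·(-310))/356 = -166/89.
Residuals: 138/89, -190/89, 58/89, -17/89, 11/89; SSR = 662/89.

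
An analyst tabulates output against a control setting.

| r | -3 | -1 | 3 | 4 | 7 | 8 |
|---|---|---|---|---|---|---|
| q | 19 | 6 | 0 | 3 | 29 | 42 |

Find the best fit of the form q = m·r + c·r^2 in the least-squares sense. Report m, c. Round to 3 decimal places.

MᵀM·[m, c]ᵀ = Mᵀq reads: 148·m + 918·c = 488;  918·m + 6916·c = 4334.
Determinant 148·6916 − 918² = 180844.
m = (488·6916 − 918·4334)/180844 = -150901/45211; c = (148·4334 − 918·488)/180844 = 48362/45211.

m = -3.338, c = 1.070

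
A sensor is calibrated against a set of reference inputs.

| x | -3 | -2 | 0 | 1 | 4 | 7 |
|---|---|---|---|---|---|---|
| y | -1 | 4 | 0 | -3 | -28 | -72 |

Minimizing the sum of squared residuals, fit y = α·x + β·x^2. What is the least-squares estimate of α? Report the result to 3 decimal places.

With design matrix A, AᵀA = [[79, 373]; [373, 2755]] and Aᵀy = [-624, -3972]ᵀ.
Eliminating β: 2755·(row 1) − 373·(row 2) gives 78516·α = 2755·(-624) − 373·(-3972) = -237564, so α = -6599/2181.
Then β = ((-3972) − 373·(-6599/2181))/2755 = -2251/2181.

α = -3.026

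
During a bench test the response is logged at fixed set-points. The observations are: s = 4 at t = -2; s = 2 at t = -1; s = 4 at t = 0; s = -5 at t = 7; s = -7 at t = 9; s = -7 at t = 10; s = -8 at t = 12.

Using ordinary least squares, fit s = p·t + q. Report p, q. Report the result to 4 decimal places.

Entries of MᵀM: Σt·t = 379, Σt = 35, Σ1 = 7.
Right-hand side: Σt·s = -274, Σs = -17.
So MᵀM·[p, q]ᵀ = Mᵀs: [[379, 35]; [35, 7]]·[p, q]ᵀ = [-274, -17]ᵀ.
Δ = 379·7 − 35² = 1428.
p = ((-274)·7 − 35·(-17))/1428 = -63/68; q = (379·(-17) − 35·(-274))/1428 = 1049/476.

p = -0.9265, q = 2.2038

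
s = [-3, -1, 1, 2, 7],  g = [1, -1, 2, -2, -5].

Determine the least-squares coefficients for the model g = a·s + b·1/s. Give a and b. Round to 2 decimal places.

a = -0.77, b = 2.01

From the data, Σs·s = 64, Σs·1/s = 5, Σ1/s·1/s = 4201/1764.
Moment sums: Σs·g = -39, Σ1/s·g = 20/21.
Eliminating b: (4201/1764)·(row 1) − 5·(row 2) gives (56191/441)·a = (4201/1764)·(-39) − 5·(20/21) = -57413/588, so a = -172239/224764.
Then b = ((20/21) − 5·(-172239/224764))/(4201/1764) = 112875/56191.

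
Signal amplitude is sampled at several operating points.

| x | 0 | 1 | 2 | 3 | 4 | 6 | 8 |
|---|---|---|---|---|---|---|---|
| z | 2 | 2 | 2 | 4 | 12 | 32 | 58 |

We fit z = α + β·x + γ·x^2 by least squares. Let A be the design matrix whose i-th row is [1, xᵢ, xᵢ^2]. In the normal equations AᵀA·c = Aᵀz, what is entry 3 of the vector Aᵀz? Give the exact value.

5102

Entry 3 ↔ basis x^2, so (Aᵀz)_{3} = Σᵢ (x^2)·zᵢ = (0)·(2) + (1)·(2) + (4)·(2) + (9)·(4) + (16)·(12) + (36)·(32) + (64)·(58) = 5102.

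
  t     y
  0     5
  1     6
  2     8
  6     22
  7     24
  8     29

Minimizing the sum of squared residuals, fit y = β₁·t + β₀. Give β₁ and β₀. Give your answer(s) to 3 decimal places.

Normal-equation sums: Σt·t = 154, Σt = 24, Σ1 = 6.
Right-hand side: Σt·y = 554, Σy = 94.
det = 154·6 − 24² = 348.
β₁ = (554·6 − 24·94)/348 = 89/29; β₀ = (154·94 − 24·554)/348 = 295/87.

β₁ = 3.069, β₀ = 3.391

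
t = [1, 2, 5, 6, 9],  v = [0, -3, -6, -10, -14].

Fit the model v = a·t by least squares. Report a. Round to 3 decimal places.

a = -1.510

The normal system AᵀA·[a]ᵀ = Aᵀv is [[147]]·[a]ᵀ = [-222]ᵀ.
a = (-222)/147 = -1.5102.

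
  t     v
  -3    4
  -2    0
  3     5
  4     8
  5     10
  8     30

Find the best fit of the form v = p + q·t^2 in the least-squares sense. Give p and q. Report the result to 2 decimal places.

Normal-equation sums: Σ1 = 6, Σt^2 = 127, Σt^2·t^2 = 5155.
Moment sums: Σv = 57, Σt^2·v = 2379.
AᵀA·[p, q]ᵀ = Aᵀv becomes [[6, 127]; [127, 5155]]·[p, q]ᵀ = [57, 2379]ᵀ.
Eliminating q: 5155·(row 1) − 127·(row 2) gives 14801·p = 5155·57 − 127·2379 = -8298, so p = -8298/14801.
Then q = (2379 − 127·(-8298/14801))/5155 = 7035/14801.

p = -0.56, q = 0.48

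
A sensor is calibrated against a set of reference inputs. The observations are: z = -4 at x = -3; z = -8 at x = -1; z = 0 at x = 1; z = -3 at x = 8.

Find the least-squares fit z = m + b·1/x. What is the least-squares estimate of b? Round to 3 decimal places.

b = 3.865

MᵀM·[m, b]ᵀ = Mᵀz reads: 4·m + (-5/24)·b = -15;  (-5/24)·m + (1225/576)·b = 215/24.
Determinant 4·(1225/576) − (-5/24)² = 1625/192.
m = ((-15)·(1225/576) − (-5/24)·(215/24))/(1625/192) = -692/195; b = (4·(215/24) − (-5/24)·(-15))/(1625/192) = 1256/325.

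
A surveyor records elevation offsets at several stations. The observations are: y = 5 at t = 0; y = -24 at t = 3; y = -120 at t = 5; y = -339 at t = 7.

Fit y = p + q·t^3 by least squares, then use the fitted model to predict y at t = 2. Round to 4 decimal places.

From the data, Σ1 = 4, Σt^3 = 495, Σt^3·t^3 = 134003.
Right-hand side: Σy = -478, Σt^3·y = -131925.
Eliminating q: 134003·(row 1) − 495·(row 2) gives 290987·p = 134003·(-478) − 495·(-131925) = 1249441, so p = 1249441/290987.
Then q = ((-131925) − 495·(1249441/290987))/134003 = -291090/290987.
At t = 2: ŷ = (1249441/290987)·(1) + (-291090/290987)·(8) = -1079279/290987.

ŷ = -3.7090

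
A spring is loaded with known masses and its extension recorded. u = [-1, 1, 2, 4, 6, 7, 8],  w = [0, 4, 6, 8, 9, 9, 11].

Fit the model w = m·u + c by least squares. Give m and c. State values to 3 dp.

Compute the Gram sums: Σu·u = 171, Σu = 27, Σ1 = 7.
Moment sums: Σu·w = 253, Σw = 47.
Normal equations: [[171, 27]; [27, 7]]·[m, c]ᵀ = [253, 47]ᵀ.
Eliminating c: 7·(row 1) − 27·(row 2) gives 468·m = 7·253 − 27·47 = 502, so m = 251/234.
Then c = (47 − 27·(251/234))/7 = 67/26.

m = 1.073, c = 2.577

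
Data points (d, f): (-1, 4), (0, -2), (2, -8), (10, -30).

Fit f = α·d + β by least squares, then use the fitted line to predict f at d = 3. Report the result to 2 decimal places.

f̂ = -9.74

Normal-equation sums: Σd·d = 105, Σd = 11, Σ1 = 4.
Moment sums: Σd·f = -320, Σf = -36.
So XᵀX·[α, β]ᵀ = Xᵀf: [[105, 11]; [11, 4]]·[α, β]ᵀ = [-320, -36]ᵀ.
Determinant 105·4 − 11² = 299.
α = ((-320)·4 − 11·(-36))/299 = -68/23; β = (105·(-36) − 11·(-320))/299 = -20/23.
At d = 3: f̂ = (-68/23)·(3) + (-20/23)·(1) = -224/23.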